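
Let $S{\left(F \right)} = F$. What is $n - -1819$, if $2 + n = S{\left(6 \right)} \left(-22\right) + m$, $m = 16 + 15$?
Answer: $1716$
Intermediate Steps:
$m = 31$
$n = -103$ ($n = -2 + \left(6 \left(-22\right) + 31\right) = -2 + \left(-132 + 31\right) = -2 - 101 = -103$)
$n - -1819 = -103 - -1819 = -103 + 1819 = 1716$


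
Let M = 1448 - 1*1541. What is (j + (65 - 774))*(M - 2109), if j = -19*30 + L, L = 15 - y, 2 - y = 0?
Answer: 2787732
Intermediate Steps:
y = 2 (y = 2 - 1*0 = 2 + 0 = 2)
L = 13 (L = 15 - 1*2 = 15 - 2 = 13)
j = -557 (j = -19*30 + 13 = -570 + 13 = -557)
M = -93 (M = 1448 - 1541 = -93)
(j + (65 - 774))*(M - 2109) = (-557 + (65 - 774))*(-93 - 2109) = (-557 - 709)*(-2202) = -1266*(-2202) = 2787732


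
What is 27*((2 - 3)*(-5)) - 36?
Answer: 99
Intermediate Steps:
27*((2 - 3)*(-5)) - 36 = 27*(-1*(-5)) - 36 = 27*5 - 36 = 135 - 36 = 99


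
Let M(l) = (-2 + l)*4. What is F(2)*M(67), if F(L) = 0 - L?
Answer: -520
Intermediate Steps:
M(l) = -8 + 4*l
F(L) = -L
F(2)*M(67) = (-1*2)*(-8 + 4*67) = -2*(-8 + 268) = -2*260 = -520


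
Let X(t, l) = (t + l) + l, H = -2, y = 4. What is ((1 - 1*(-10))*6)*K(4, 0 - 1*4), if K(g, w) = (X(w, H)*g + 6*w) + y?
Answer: -3432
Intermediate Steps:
X(t, l) = t + 2*l (X(t, l) = (l + t) + l = t + 2*l)
K(g, w) = 4 + 6*w + g*(-4 + w) (K(g, w) = ((w + 2*(-2))*g + 6*w) + 4 = ((w - 4)*g + 6*w) + 4 = ((-4 + w)*g + 6*w) + 4 = (g*(-4 + w) + 6*w) + 4 = (6*w + g*(-4 + w)) + 4 = 4 + 6*w + g*(-4 + w))
((1 - 1*(-10))*6)*K(4, 0 - 1*4) = ((1 - 1*(-10))*6)*(4 + 6*(0 - 1*4) + 4*(-4 + (0 - 1*4))) = ((1 + 10)*6)*(4 + 6*(0 - 4) + 4*(-4 + (0 - 4))) = (11*6)*(4 + 6*(-4) + 4*(-4 - 4)) = 66*(4 - 24 + 4*(-8)) = 66*(4 - 24 - 32) = 66*(-52) = -3432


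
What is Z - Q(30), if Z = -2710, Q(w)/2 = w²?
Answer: -4510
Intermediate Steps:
Q(w) = 2*w²
Z - Q(30) = -2710 - 2*30² = -2710 - 2*900 = -2710 - 1*1800 = -2710 - 1800 = -4510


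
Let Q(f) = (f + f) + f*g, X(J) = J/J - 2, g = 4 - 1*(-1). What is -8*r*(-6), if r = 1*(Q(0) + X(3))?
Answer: -48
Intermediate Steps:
g = 5 (g = 4 + 1 = 5)
X(J) = -1 (X(J) = 1 - 2 = -1)
Q(f) = 7*f (Q(f) = (f + f) + f*5 = 2*f + 5*f = 7*f)
r = -1 (r = 1*(7*0 - 1) = 1*(0 - 1) = 1*(-1) = -1)
-8*r*(-6) = -8*(-1)*(-6) = 8*(-6) = -48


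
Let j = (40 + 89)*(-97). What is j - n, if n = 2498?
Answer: -15011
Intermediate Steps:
j = -12513 (j = 129*(-97) = -12513)
j - n = -12513 - 1*2498 = -12513 - 2498 = -15011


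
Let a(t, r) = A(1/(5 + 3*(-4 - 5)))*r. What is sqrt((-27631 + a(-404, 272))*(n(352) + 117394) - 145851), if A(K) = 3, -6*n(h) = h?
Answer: I*sqrt(28318435329)/3 ≈ 56094.0*I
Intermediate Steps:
n(h) = -h/6
a(t, r) = 3*r
sqrt((-27631 + a(-404, 272))*(n(352) + 117394) - 145851) = sqrt((-27631 + 3*272)*(-1/6*352 + 117394) - 145851) = sqrt((-27631 + 816)*(-176/3 + 117394) - 145851) = sqrt(-26815*352006/3 - 145851) = sqrt(-9439040890/3 - 145851) = sqrt(-9439478443/3) = I*sqrt(28318435329)/3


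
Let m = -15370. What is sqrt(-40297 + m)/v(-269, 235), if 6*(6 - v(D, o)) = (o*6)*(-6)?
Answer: I*sqrt(55667)/1416 ≈ 0.16662*I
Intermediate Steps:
v(D, o) = 6 + 6*o (v(D, o) = 6 - o*6*(-6)/6 = 6 - 6*o*(-6)/6 = 6 - (-6)*o = 6 + 6*o)
sqrt(-40297 + m)/v(-269, 235) = sqrt(-40297 - 15370)/(6 + 6*235) = sqrt(-55667)/(6 + 1410) = (I*sqrt(55667))/1416 = (I*sqrt(55667))*(1/1416) = I*sqrt(55667)/1416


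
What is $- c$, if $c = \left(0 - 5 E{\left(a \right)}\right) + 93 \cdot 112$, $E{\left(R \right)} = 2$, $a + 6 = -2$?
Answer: $-10406$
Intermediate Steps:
$a = -8$ ($a = -6 - 2 = -8$)
$c = 10406$ ($c = \left(0 - 10\right) + 93 \cdot 112 = \left(0 - 10\right) + 10416 = -10 + 10416 = 10406$)
$- c = \left(-1\right) 10406 = -10406$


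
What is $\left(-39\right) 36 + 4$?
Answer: $-1400$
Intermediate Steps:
$\left(-39\right) 36 + 4 = -1404 + 4 = -1400$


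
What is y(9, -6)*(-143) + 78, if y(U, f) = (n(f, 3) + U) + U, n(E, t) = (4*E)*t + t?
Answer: 7371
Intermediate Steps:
n(E, t) = t + 4*E*t (n(E, t) = 4*E*t + t = t + 4*E*t)
y(U, f) = 3 + 2*U + 12*f (y(U, f) = (3*(1 + 4*f) + U) + U = ((3 + 12*f) + U) + U = (3 + U + 12*f) + U = 3 + 2*U + 12*f)
y(9, -6)*(-143) + 78 = (3 + 2*9 + 12*(-6))*(-143) + 78 = (3 + 18 - 72)*(-143) + 78 = -51*(-143) + 78 = 7293 + 78 = 7371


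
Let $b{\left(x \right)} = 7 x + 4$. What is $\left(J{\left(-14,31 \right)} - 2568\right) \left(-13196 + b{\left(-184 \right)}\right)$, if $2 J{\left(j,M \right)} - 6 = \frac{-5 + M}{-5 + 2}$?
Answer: $\frac{111611840}{3} \approx 3.7204 \cdot 10^{7}$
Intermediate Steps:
$b{\left(x \right)} = 4 + 7 x$
$J{\left(j,M \right)} = \frac{23}{6} - \frac{M}{6}$ ($J{\left(j,M \right)} = 3 + \frac{\frac{1}{-5 + 2} \left(-5 + M\right)}{2} = 3 + \frac{\frac{1}{-3} \left(-5 + M\right)}{2} = 3 + \frac{\left(- \frac{1}{3}\right) \left(-5 + M\right)}{2} = 3 + \frac{\frac{5}{3} - \frac{M}{3}}{2} = 3 - \left(- \frac{5}{6} + \frac{M}{6}\right) = \frac{23}{6} - \frac{M}{6}$)
$\left(J{\left(-14,31 \right)} - 2568\right) \left(-13196 + b{\left(-184 \right)}\right) = \left(\left(\frac{23}{6} - \frac{31}{6}\right) - 2568\right) \left(-13196 + \left(4 + 7 \left(-184\right)\right)\right) = \left(\left(\frac{23}{6} - \frac{31}{6}\right) - 2568\right) \left(-13196 + \left(4 - 1288\right)\right) = \left(- \frac{4}{3} - 2568\right) \left(-13196 - 1284\right) = \left(- \frac{7708}{3}\right) \left(-14480\right) = \frac{111611840}{3}$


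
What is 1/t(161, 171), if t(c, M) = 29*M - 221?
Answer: 1/4738 ≈ 0.00021106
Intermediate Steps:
t(c, M) = -221 + 29*M
1/t(161, 171) = 1/(-221 + 29*171) = 1/(-221 + 4959) = 1/4738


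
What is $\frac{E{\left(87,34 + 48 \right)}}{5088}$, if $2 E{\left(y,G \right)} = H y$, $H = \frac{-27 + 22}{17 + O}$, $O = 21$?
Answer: $- \frac{145}{128896} \approx -0.0011249$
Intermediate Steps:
$H = - \frac{5}{38}$ ($H = \frac{-27 + 22}{17 + 21} = - \frac{5}{38} \approx -0.13158$)
$E{\left(y,G \right)} = - \frac{5 y}{76}$ ($E{\left(y,G \right)} = \frac{\left(- \frac{5}{38}\right) y}{2} = - \frac{5 y}{76}$)
$\frac{E{\left(87,34 + 48 \right)}}{5088} = \frac{\left(- \frac{5}{76}\right) 87}{5088} = \left(- \frac{435}{76}\right) \frac{1}{5088} = - \frac{145}{128896}$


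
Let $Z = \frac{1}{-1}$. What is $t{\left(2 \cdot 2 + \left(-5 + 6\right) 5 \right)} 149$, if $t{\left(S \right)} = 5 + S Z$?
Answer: $-596$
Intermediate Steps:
$Z = -1$
$t{\left(S \right)} = 5 - S$ ($t{\left(S \right)} = 5 + S \left(-1\right) = 5 - S$)
$t{\left(2 \cdot 2 + \left(-5 + 6\right) 5 \right)} 149 = \left(5 - \left(2 \cdot 2 + \left(-5 + 6\right) 5\right)\right) 149 = \left(5 - \left(4 + 1 \cdot 5\right)\right) 149 = \left(5 - \left(4 + 5\right)\right) 149 = \left(5 - 9\right) 149 = \left(-4\right) 149 = -596$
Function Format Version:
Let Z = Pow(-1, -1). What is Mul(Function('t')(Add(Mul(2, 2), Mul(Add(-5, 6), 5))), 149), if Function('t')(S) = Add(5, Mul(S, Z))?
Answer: -596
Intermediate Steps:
Z = -1
Function('t')(S) = Add(5, Mul(-1, S)) (Function('t')(S) = Add(5, Mul(S, -1)) = Add(5, Mul(-1, S)))
Mul(Function('t')(Add(Mul(2, 2), Mul(Add(-5, 6), 5))), 149) = Mul(Add(5, Mul(-1, Add(Mul(2, 2), Mul(Add(-5, 6), 5)))), 149) = Mul(Add(5, Mul(-1, Add(4, Mul(1, 5)))), 149) = Mul(Add(5, Mul(-1, Add(4, 5))), 149) = Mul(Add(5, Mul(-1, 9)), 149) = Mul(Add(5, -9), 149) = Mul(-4, 149) = -596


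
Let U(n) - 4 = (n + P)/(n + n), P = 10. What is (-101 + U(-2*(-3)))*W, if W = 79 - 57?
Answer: -6314/3 ≈ -2104.7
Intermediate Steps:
U(n) = 4 + (10 + n)/(2*n) (U(n) = 4 + (n + 10)/(n + n) = 4 + (10 + n)/((2*n)) = 4 + (10 + n)*(1/(2*n)) = 4 + (10 + n)/(2*n))
W = 22
(-101 + U(-2*(-3)))*W = (-101 + (9/2 + 5/((-2*(-3)))))*22 = (-101 + (9/2 + 5/6))*22 = (-101 + (9/2 + 5*(⅙)))*22 = (-101 + (9/2 + ⅚))*22 = (-101 + 16/3)*22 = -287/3*22 = -6314/3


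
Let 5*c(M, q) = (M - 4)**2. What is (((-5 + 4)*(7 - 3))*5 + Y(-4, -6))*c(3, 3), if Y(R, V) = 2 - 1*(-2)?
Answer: -16/5 ≈ -3.2000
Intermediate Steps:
Y(R, V) = 4 (Y(R, V) = 2 + 2 = 4)
c(M, q) = (-4 + M)**2/5 (c(M, q) = (M - 4)**2/5 = (-4 + M)**2/5)
(((-5 + 4)*(7 - 3))*5 + Y(-4, -6))*c(3, 3) = (((-5 + 4)*(7 - 3))*5 + 4)*((-4 + 3)**2/5) = (-1*4*5 + 4)*((1/5)*(-1)**2) = (-4*5 + 4)*((1/5)*1) = (-20 + 4)*(1/5) = -16*1/5 = -16/5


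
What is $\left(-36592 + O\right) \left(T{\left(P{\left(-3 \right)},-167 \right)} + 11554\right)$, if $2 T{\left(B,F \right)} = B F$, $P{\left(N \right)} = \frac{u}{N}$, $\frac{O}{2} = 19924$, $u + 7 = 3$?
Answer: $\frac{111771968}{3} \approx 3.7257 \cdot 10^{7}$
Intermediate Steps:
$u = -4$ ($u = -7 + 3 = -4$)
$O = 39848$ ($O = 2 \cdot 19924 = 39848$)
$P{\left(N \right)} = - \frac{4}{N}$
$T{\left(B,F \right)} = \frac{B F}{2}$
$\left(-36592 + O\right) \left(T{\left(P{\left(-3 \right)},-167 \right)} + 11554\right) = \left(-36592 + 39848\right) \left(\frac{1}{2} \left(- \frac{4}{-3}\right) \left(-167\right) + 11554\right) = 3256 \left(\frac{1}{2} \left(\left(-4\right) \left(- \frac{1}{3}\right)\right) \left(-167\right) + 11554\right) = 3256 \left(\frac{1}{2} \cdot \frac{4}{3} \left(-167\right) + 11554\right) = 3256 \left(- \frac{334}{3} + 11554\right) = 3256 \cdot \frac{34328}{3} = \frac{111771968}{3}$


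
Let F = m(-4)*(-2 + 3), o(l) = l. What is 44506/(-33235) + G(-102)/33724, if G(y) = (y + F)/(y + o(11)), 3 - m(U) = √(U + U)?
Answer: -472596751/352921660 + I*√2/1534442 ≈ -1.3391 + 9.2165e-7*I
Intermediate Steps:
m(U) = 3 - √2*√U (m(U) = 3 - √(U + U) = 3 - √(2*U) = 3 - √2*√U)
F = 3 - 2*I*√2 (F = (3 - √2*√(-4))*(-2 + 3) = (3 - √2*2*I)*1 = (3 - 2*I*√2)*1 = 3 - 2*I*√2 ≈ 3.0 - 2.8284*I)
G(y) = (3 + y - 2*I*√2)/(11 + y) (G(y) = (y + (3 - 2*I*√2))/(y + 11) = (3 + y - 2*I*√2)/(11 + y))
44506/(-33235) + G(-102)/33724 = 44506/(-33235) + ((3 - 102 - 2*I*√2)/(11 - 102))/33724 = 44506*(-1/33235) + ((-99 - 2*I*√2)/(-91))*(1/33724) = -154/115 - (-99 - 2*I*√2)/91*(1/33724) = -154/115 + (99/91 + 2*I*√2/91)*(1/33724) = -154/115 + (99/3068884 + I*√2/1534442) = -472596751/352921660 + I*√2/1534442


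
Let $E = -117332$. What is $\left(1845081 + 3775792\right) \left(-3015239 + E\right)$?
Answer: $-17607783754483$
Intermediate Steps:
$\left(1845081 + 3775792\right) \left(-3015239 + E\right) = \left(1845081 + 3775792\right) \left(-3015239 - 117332\right) = 5620873 \left(-3132571\right) = -17607783754483$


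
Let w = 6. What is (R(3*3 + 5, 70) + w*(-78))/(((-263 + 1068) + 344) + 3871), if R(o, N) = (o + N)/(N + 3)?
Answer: -1704/18323 ≈ -0.092998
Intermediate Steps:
R(o, N) = (N + o)/(3 + N)
(R(3*3 + 5, 70) + w*(-78))/(((-263 + 1068) + 344) + 3871) = ((70 + (3*3 + 5))/(3 + 70) + 6*(-78))/(((-263 + 1068) + 344) + 3871) = ((70 + (9 + 5))/73 - 468)/((805 + 344) + 3871) = ((70 + 14)/73 - 468)/(1149 + 3871) = ((1/73)*84 - 468)/5020 = (84/73 - 468)*(1/5020) = -34080/73*1/5020 = -1704/18323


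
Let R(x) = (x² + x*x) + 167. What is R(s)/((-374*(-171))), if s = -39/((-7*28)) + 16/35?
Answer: 80606849/30710710800 ≈ 0.0026247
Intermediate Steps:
s = 643/980 (s = -39/(-196) + 16*(1/35) = -39*(-1/196) + 16/35 = 39/196 + 16/35 = 643/980 ≈ 0.65612)
R(x) = 167 + 2*x² (R(x) = (x² + x²) + 167 = 2*x² + 167 = 167 + 2*x²)
R(s)/((-374*(-171))) = (167 + 2*(643/980)²)/((-374*(-171))) = (167 + 2*(413449/960400))/63954 = (167 + 413449/480200)*(1/63954) = (80606849/480200)*(1/63954) = 80606849/30710710800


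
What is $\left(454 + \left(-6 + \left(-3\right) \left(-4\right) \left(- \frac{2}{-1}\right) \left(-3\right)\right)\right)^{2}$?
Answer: $141376$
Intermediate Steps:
$\left(454 + \left(-6 + \left(-3\right) \left(-4\right) \left(- \frac{2}{-1}\right) \left(-3\right)\right)\right)^{2} = \left(454 + \left(-6 + 12 \left(\left(-2\right) \left(-1\right)\right) \left(-3\right)\right)\right)^{2} = \left(454 + \left(-6 + 12 \cdot 2 \left(-3\right)\right)\right)^{2} = \left(454 + \left(-6 + 24 \left(-3\right)\right)\right)^{2} = \left(454 - 78\right)^{2} = 376^{2} = 141376$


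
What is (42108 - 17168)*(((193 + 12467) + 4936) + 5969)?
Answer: 587711100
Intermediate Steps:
(42108 - 17168)*(((193 + 12467) + 4936) + 5969) = 24940*((12660 + 4936) + 5969) = 24940*(17596 + 5969) = 24940*23565 = 587711100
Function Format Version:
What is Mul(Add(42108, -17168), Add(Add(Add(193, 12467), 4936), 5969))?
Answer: 587711100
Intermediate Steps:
Mul(Add(42108, -17168), Add(Add(Add(193, 12467), 4936), 5969)) = Mul(24940, Add(Add(12660, 4936), 5969)) = Mul(24940, Add(17596, 5969)) = Mul(24940, 23565) = 587711100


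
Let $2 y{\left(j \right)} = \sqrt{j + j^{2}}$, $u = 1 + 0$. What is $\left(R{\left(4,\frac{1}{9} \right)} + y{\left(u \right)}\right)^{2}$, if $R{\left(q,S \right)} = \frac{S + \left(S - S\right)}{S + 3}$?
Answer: $\frac{393}{784} + \frac{\sqrt{2}}{28} \approx 0.55178$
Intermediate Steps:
$R{\left(q,S \right)} = \frac{S}{3 + S}$ ($R{\left(q,S \right)} = \frac{S + 0}{3 + S} = \frac{S}{3 + S}$)
$u = 1$
$y{\left(j \right)} = \frac{\sqrt{j + j^{2}}}{2}$
$\left(R{\left(4,\frac{1}{9} \right)} + y{\left(u \right)}\right)^{2} = \left(\frac{1}{9 \left(3 + \frac{1}{9}\right)} + \frac{\sqrt{1 \left(1 + 1\right)}}{2}\right)^{2} = \left(\frac{1}{9 \left(3 + \frac{1}{9}\right)} + \frac{\sqrt{1 \cdot 2}}{2}\right)^{2} = \left(\frac{1}{9 \cdot \frac{28}{9}} + \frac{\sqrt{2}}{2}\right)^{2} = \left(\frac{1}{9} \cdot \frac{9}{28} + \frac{\sqrt{2}}{2}\right)^{2} = \left(\frac{1}{28} + \frac{\sqrt{2}}{2}\right)^{2}$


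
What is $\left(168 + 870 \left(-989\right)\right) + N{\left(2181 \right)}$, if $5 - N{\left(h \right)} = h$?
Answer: $-862438$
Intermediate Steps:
$N{\left(h \right)} = 5 - h$
$\left(168 + 870 \left(-989\right)\right) + N{\left(2181 \right)} = \left(168 + 870 \left(-989\right)\right) + \left(5 - 2181\right) = \left(168 - 860430\right) + \left(5 - 2181\right) = -860262 - 2176 = -862438$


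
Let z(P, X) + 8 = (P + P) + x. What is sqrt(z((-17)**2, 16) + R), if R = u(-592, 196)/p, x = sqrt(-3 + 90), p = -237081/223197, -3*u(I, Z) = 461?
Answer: sqrt(237689988141 + 332588169*sqrt(87))/18237 ≈ 26.907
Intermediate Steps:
u(I, Z) = -461/3 (u(I, Z) = -1/3*461 = -461/3)
p = -6079/5723 (p = -237081*1/223197 = -6079/5723 ≈ -1.0622)
x = sqrt(87) ≈ 9.3274
z(P, X) = -8 + sqrt(87) + 2*P (z(P, X) = -8 + ((P + P) + sqrt(87)) = -8 + (2*P + sqrt(87)) = -8 + (sqrt(87) + 2*P) = -8 + sqrt(87) + 2*P)
R = 2638303/18237 (R = -461/(3*(-6079/5723)) = -461/3*(-5723/6079) = 2638303/18237 ≈ 144.67)
sqrt(z((-17)**2, 16) + R) = sqrt((-8 + sqrt(87) + 2*(-17)**2) + 2638303/18237) = sqrt((-8 + sqrt(87) + 2*289) + 2638303/18237) = sqrt((-8 + sqrt(87) + 578) + 2638303/18237) = sqrt((570 + sqrt(87)) + 2638303/18237) = sqrt(13033393/18237 + sqrt(87))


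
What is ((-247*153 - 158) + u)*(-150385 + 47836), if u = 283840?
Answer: -25215876159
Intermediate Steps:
((-247*153 - 158) + u)*(-150385 + 47836) = ((-247*153 - 158) + 283840)*(-150385 + 47836) = ((-37791 - 158) + 283840)*(-102549) = (-37949 + 283840)*(-102549) = 245891*(-102549) = -25215876159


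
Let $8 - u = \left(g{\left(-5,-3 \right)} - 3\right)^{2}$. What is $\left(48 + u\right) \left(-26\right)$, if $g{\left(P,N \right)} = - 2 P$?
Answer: $-182$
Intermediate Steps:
$u = -41$ ($u = 8 - \left(\left(-2\right) \left(-5\right) - 3\right)^{2} = 8 - \left(10 - 3\right)^{2} = 8 - 7^{2} = 8 - 49 = -41$)
$\left(48 + u\right) \left(-26\right) = \left(48 - 41\right) \left(-26\right) = 7 \left(-26\right) = -182$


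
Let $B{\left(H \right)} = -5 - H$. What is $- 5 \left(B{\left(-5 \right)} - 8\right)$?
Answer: $40$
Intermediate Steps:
$- 5 \left(B{\left(-5 \right)} - 8\right) = - 5 \left(\left(-5 - -5\right) - 8\right) = - 5 \left(\left(-5 + 5\right) - 8\right) = - 5 \left(0 - 8\right) = \left(-5\right) \left(-8\right) = 40$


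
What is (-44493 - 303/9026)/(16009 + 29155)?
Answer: -401594121/407650264 ≈ -0.98514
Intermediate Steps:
(-44493 - 303/9026)/(16009 + 29155) = (-44493 - 303*1/9026)/45164 = (-44493 - 303/9026)*(1/45164) = -401594121/9026*1/45164 = -401594121/407650264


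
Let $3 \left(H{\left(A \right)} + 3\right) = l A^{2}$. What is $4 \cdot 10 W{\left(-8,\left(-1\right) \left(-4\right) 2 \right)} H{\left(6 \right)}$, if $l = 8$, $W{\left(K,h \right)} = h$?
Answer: $29760$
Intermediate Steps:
$H{\left(A \right)} = -3 + \frac{8 A^{2}}{3}$
$4 \cdot 10 W{\left(-8,\left(-1\right) \left(-4\right) 2 \right)} H{\left(6 \right)} = 4 \cdot 10 \left(-1\right) \left(-4\right) 2 \left(-3 + \frac{8 \cdot 6^{2}}{3}\right) = 40 \cdot 4 \cdot 2 \left(-3 + \frac{8}{3} \cdot 36\right) = 40 \cdot 8 \left(-3 + 96\right) = 320 \cdot 93 = 29760$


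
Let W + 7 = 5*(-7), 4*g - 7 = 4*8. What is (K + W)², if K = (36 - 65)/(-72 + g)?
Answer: 106956964/62001 ≈ 1725.1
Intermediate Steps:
g = 39/4 (g = 7/4 + (4*8)/4 = 7/4 + (¼)*32 = 7/4 + 8 = 39/4 ≈ 9.7500)
W = -42 (W = -7 + 5*(-7) = -7 - 35 = -42)
K = 116/249 (K = (36 - 65)/(-72 + 39/4) = -29/(-249/4) = -29*(-4/249) = 116/249 ≈ 0.46586)
(K + W)² = (116/249 - 42)² = (-10342/249)² = 106956964/62001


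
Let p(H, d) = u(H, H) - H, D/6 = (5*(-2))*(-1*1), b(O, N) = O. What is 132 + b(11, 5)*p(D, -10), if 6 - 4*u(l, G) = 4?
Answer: -1045/2 ≈ -522.50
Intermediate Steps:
u(l, G) = ½ (u(l, G) = 3/2 - ¼*4 = 3/2 - 1 = ½)
D = 60 (D = 6*((5*(-2))*(-1*1)) = 6*(-10*(-1)) = 6*10 = 60)
p(H, d) = ½ - H
132 + b(11, 5)*p(D, -10) = 132 + 11*(½ - 1*60) = 132 + 11*(½ - 60) = 132 + 11*(-119/2) = 132 - 1309/2 = -1045/2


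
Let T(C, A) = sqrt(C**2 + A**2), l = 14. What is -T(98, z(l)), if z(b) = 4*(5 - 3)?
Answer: -2*sqrt(2417) ≈ -98.326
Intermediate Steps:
z(b) = 8 (z(b) = 4*2 = 8)
T(C, A) = sqrt(A**2 + C**2)
-T(98, z(l)) = -sqrt(8**2 + 98**2) = -sqrt(64 + 9604) = -sqrt(9668) = -2*sqrt(2417)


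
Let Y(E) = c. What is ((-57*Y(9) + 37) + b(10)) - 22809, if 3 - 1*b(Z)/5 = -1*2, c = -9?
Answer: -22234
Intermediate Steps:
Y(E) = -9
b(Z) = 25 (b(Z) = 15 - (-5)*2 = 15 - 5*(-2) = 15 + 10 = 25)
((-57*Y(9) + 37) + b(10)) - 22809 = ((-57*(-9) + 37) + 25) - 22809 = ((513 + 37) + 25) - 22809 = (550 + 25) - 22809 = 575 - 22809 = -22234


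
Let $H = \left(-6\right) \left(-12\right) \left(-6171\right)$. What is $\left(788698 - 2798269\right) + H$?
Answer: $-2453883$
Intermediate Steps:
$H = -444312$ ($H = 72 \left(-6171\right) = -444312$)
$\left(788698 - 2798269\right) + H = \left(788698 - 2798269\right) - 444312 = -2009571 - 444312 = -2453883$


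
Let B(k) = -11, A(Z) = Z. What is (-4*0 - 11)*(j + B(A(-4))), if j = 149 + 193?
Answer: -3641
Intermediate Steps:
j = 342
(-4*0 - 11)*(j + B(A(-4))) = (-4*0 - 11)*(342 - 11) = (0 - 11)*331 = -11*331 = -3641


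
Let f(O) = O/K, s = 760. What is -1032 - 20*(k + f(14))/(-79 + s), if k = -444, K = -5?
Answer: -693856/681 ≈ -1018.9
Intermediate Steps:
f(O) = -O/5 (f(O) = O/(-5) = O*(-⅕) = -O/5)
-1032 - 20*(k + f(14))/(-79 + s) = -1032 - 20*(-444 - ⅕*14)/(-79 + 760) = -1032 - 20*(-444 - 14/5)/681 = -1032 - (-8936)/681 = -1032 - 20*(-2234/3405) = -1032 + 8936/681 = -693856/681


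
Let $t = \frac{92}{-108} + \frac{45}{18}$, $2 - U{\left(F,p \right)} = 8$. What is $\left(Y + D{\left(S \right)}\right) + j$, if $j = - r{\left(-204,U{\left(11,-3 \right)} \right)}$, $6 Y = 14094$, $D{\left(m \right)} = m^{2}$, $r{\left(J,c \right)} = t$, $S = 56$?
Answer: $\frac{296101}{54} \approx 5483.4$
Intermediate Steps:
$U{\left(F,p \right)} = -6$ ($U{\left(F,p \right)} = 2 - 8 = -6$)
$t = \frac{89}{54}$ ($t = 92 \left(- \frac{1}{108}\right) + 45 \cdot \frac{1}{18} = - \frac{23}{27} + \frac{5}{2} = \frac{89}{54} \approx 1.6481$)
$r{\left(J,c \right)} = \frac{89}{54}$
$Y = 2349$ ($Y = \frac{1}{6} \cdot 14094 = 2349$)
$j = - \frac{89}{54}$ ($j = \left(-1\right) \frac{89}{54} = - \frac{89}{54} \approx -1.6481$)
$\left(Y + D{\left(S \right)}\right) + j = \left(2349 + 56^{2}\right) - \frac{89}{54} = \left(2349 + 3136\right) - \frac{89}{54} = 5485 - \frac{89}{54} = \frac{296101}{54}$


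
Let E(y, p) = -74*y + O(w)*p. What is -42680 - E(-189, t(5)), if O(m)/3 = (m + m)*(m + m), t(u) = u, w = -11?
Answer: -63926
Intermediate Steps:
O(m) = 12*m² (O(m) = 3*((m + m)*(m + m)) = 3*((2*m)*(2*m)) = 3*(4*m²) = 12*m²)
E(y, p) = -74*y + 1452*p (E(y, p) = -74*y + (12*(-11)²)*p = -74*y + (12*121)*p = -74*y + 1452*p)
-42680 - E(-189, t(5)) = -42680 - (-74*(-189) + 1452*5) = -42680 - (13986 + 7260) = -42680 - 1*21246 = -42680 - 21246 = -63926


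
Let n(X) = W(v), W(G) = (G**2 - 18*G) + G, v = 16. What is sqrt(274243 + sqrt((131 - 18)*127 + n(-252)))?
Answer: sqrt(274243 + sqrt(14335)) ≈ 523.80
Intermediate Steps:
W(G) = G**2 - 17*G
n(X) = -16 (n(X) = 16*(-17 + 16) = 16*(-1) = -16)
sqrt(274243 + sqrt((131 - 18)*127 + n(-252))) = sqrt(274243 + sqrt((131 - 18)*127 - 16)) = sqrt(274243 + sqrt(113*127 - 16)) = sqrt(274243 + sqrt(14351 - 16)) = sqrt(274243 + sqrt(14335))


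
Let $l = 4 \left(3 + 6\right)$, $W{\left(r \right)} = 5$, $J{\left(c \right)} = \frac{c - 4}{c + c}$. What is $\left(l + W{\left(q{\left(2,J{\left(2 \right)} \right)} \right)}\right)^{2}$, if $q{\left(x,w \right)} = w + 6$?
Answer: $1681$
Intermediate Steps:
$J{\left(c \right)} = \frac{-4 + c}{2 c}$
$q{\left(x,w \right)} = 6 + w$
$l = 36$ ($l = 4 \cdot 9 = 36$)
$\left(l + W{\left(q{\left(2,J{\left(2 \right)} \right)} \right)}\right)^{2} = \left(36 + 5\right)^{2} = 41^{2} = 1681$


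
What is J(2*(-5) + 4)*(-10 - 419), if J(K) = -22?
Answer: 9438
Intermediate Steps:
J(2*(-5) + 4)*(-10 - 419) = -22*(-10 - 419) = -22*(-429) = 9438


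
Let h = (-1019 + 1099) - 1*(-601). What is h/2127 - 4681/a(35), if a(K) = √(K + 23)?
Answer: 227/709 - 4681*√58/58 ≈ -614.33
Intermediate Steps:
a(K) = √(23 + K)
h = 681 (h = 80 + 601 = 681)
h/2127 - 4681/a(35) = 681/2127 - 4681/√(23 + 35) = 681*(1/2127) - 4681*√58/58 = 227/709 - 4681*√58/58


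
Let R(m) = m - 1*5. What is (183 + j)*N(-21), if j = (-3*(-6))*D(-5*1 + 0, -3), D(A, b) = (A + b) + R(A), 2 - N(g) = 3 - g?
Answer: 3102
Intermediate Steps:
N(g) = -1 + g (N(g) = 2 - (3 - g) = 2 + (-3 + g) = -1 + g)
R(m) = -5 + m (R(m) = m - 5 = -5 + m)
D(A, b) = -5 + b + 2*A (D(A, b) = (A + b) + (-5 + A) = -5 + b + 2*A)
j = -324 (j = (-3*(-6))*(-5 - 3 + 2*(-5*1 + 0)) = 18*(-5 - 3 + 2*(-5 + 0)) = 18*(-5 - 3 + 2*(-5)) = 18*(-5 - 3 - 10) = 18*(-18) = -324)
(183 + j)*N(-21) = (183 - 324)*(-1 - 21) = -141*(-22) = 3102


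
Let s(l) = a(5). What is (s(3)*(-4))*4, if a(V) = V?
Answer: -80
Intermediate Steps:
s(l) = 5
(s(3)*(-4))*4 = (5*(-4))*4 = -20*4 = -80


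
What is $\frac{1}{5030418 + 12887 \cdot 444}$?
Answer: $\frac{1}{10752246} \approx 9.3004 \cdot 10^{-8}$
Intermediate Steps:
$\frac{1}{5030418 + 12887 \cdot 444} = \frac{1}{5030418 + 5721828} = \frac{1}{10752246}$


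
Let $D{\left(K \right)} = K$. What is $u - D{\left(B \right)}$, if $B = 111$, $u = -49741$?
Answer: $-49852$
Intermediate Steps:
$u - D{\left(B \right)} = -49741 - 111 = -49852$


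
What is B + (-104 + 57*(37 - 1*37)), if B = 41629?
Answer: 41525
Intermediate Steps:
B + (-104 + 57*(37 - 1*37)) = 41629 + (-104 + 57*(37 - 1*37)) = 41629 + (-104 + 57*(37 - 37)) = 41629 + (-104 + 57*0) = 41629 + (-104 + 0) = 41629 - 104 = 41525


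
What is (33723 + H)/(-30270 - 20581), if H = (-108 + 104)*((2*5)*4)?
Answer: -33563/50851 ≈ -0.66003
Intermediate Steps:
H = -160 (H = -40*4 = -4*40 = -160)
(33723 + H)/(-30270 - 20581) = (33723 - 160)/(-30270 - 20581) = 33563/(-50851) = 33563*(-1/50851) = -33563/50851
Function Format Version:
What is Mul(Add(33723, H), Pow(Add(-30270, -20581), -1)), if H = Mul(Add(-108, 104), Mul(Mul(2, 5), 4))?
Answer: Rational(-33563, 50851) ≈ -0.66003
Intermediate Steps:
H = -160 (H = Mul(-4, Mul(10, 4)) = Mul(-4, 40) = -160)
Mul(Add(33723, H), Pow(Add(-30270, -20581), -1)) = Mul(Add(33723, -160), Pow(Add(-30270, -20581), -1)) = Mul(33563, Pow(-50851, -1)) = Mul(33563, Rational(-1, 50851)) = Rational(-33563, 50851)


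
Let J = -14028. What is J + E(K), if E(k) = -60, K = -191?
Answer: -14088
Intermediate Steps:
J + E(K) = -14028 - 60 = -14088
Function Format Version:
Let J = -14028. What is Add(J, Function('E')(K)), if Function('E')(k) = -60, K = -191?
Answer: -14088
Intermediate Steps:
Add(J, Function('E')(K)) = Add(-14028, -60) = -14088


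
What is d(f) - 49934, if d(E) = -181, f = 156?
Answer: -50115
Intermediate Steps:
d(f) - 49934 = -181 - 49934 = -50115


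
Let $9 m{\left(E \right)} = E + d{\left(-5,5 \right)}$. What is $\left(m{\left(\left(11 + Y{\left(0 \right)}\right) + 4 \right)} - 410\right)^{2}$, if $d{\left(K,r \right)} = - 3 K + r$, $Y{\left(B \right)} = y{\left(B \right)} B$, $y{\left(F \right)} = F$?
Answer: $\frac{13359025}{81} \approx 1.6493 \cdot 10^{5}$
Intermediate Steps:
$Y{\left(B \right)} = B^{2}$ ($Y{\left(B \right)} = B B = B^{2}$)
$d{\left(K,r \right)} = r - 3 K$
$m{\left(E \right)} = \frac{20}{9} + \frac{E}{9}$ ($m{\left(E \right)} = \frac{E + \left(5 - -15\right)}{9} = \frac{E + \left(5 + 15\right)}{9} = \frac{E + 20}{9} = \frac{20 + E}{9} = \frac{20}{9} + \frac{E}{9}$)
$\left(m{\left(\left(11 + Y{\left(0 \right)}\right) + 4 \right)} - 410\right)^{2} = \left(\left(\frac{20}{9} + \frac{\left(11 + 0^{2}\right) + 4}{9}\right) - 410\right)^{2} = \left(\left(\frac{20}{9} + \frac{\left(11 + 0\right) + 4}{9}\right) - 410\right)^{2} = \left(\left(\frac{20}{9} + \frac{11 + 4}{9}\right) - 410\right)^{2} = \left(\left(\frac{20}{9} + \frac{1}{9} \cdot 15\right) - 410\right)^{2} = \left(\left(\frac{20}{9} + \frac{5}{3}\right) - 410\right)^{2} = \left(\frac{35}{9} - 410\right)^{2} = \left(- \frac{3655}{9}\right)^{2} = \frac{13359025}{81}$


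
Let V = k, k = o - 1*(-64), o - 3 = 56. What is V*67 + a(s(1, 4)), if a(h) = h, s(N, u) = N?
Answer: 8242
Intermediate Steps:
o = 59 (o = 3 + 56 = 59)
k = 123 (k = 59 - 1*(-64) = 59 + 64 = 123)
V = 123
V*67 + a(s(1, 4)) = 123*67 + 1 = 8241 + 1 = 8242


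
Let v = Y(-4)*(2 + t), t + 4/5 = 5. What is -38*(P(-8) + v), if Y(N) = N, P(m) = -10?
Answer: 6612/5 ≈ 1322.4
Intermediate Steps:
t = 21/5 (t = -⅘ + 5 = 21/5 ≈ 4.2000)
v = -124/5 (v = -4*(2 + 21/5) = -4*31/5 = -124/5 ≈ -24.800)
-38*(P(-8) + v) = -38*(-10 - 124/5) = -38*(-174/5) = 6612/5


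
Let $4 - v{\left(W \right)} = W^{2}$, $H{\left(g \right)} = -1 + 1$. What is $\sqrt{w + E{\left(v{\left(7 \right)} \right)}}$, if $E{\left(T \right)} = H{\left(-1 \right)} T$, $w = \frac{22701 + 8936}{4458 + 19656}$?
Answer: $\frac{\sqrt{762894618}}{24114} \approx 1.1454$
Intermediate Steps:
$H{\left(g \right)} = 0$
$v{\left(W \right)} = 4 - W^{2}$
$w = \frac{31637}{24114} \approx 1.312$
$E{\left(T \right)} = 0$ ($E{\left(T \right)} = 0 T = 0$)
$\sqrt{w + E{\left(v{\left(7 \right)} \right)}} = \sqrt{\frac{31637}{24114} + 0} = \sqrt{\frac{31637}{24114}} = \frac{\sqrt{762894618}}{24114}$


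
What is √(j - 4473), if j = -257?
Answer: I*√4730 ≈ 68.775*I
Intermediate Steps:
√(j - 4473) = √(-257 - 4473) = √(-4730) = I*√4730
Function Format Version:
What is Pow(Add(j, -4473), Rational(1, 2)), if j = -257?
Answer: Mul(I, Pow(4730, Rational(1, 2))) ≈ Mul(68.775, I)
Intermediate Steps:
Pow(Add(j, -4473), Rational(1, 2)) = Pow(Add(-257, -4473), Rational(1, 2)) = Pow(-4730, Rational(1, 2)) = Mul(I, Pow(4730, Rational(1, 2)))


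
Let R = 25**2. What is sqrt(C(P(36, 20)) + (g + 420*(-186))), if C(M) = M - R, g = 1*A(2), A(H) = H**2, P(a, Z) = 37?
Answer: 4*I*sqrt(4919) ≈ 280.54*I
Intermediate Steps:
R = 625
g = 4 (g = 1*2**2 = 1*4 = 4)
C(M) = -625 + M (C(M) = M - 1*625 = M - 625 = -625 + M)
sqrt(C(P(36, 20)) + (g + 420*(-186))) = sqrt((-625 + 37) + (4 + 420*(-186))) = sqrt(-588 + (4 - 78120)) = sqrt(-588 - 78116) = sqrt(-78704) = 4*I*sqrt(4919)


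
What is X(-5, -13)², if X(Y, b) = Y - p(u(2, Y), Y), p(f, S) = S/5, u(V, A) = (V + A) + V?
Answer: 16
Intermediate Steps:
u(V, A) = A + 2*V (u(V, A) = (A + V) + V = A + 2*V)
p(f, S) = S/5 (p(f, S) = S*(⅕) = S/5)
X(Y, b) = 4*Y/5 (X(Y, b) = Y - Y/5 = 4*Y/5)
X(-5, -13)² = ((⅘)*(-5))² = (-4)² = 16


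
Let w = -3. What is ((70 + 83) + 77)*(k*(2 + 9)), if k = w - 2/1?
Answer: -12650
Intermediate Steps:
k = -5 (k = -3 - 2/1 = -3 - 2 = -5)
((70 + 83) + 77)*(k*(2 + 9)) = ((70 + 83) + 77)*(-5*(2 + 9)) = (153 + 77)*(-5*11) = 230*(-55) = -12650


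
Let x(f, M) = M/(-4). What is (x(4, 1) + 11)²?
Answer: 1849/16 ≈ 115.56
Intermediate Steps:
x(f, M) = -M/4 (x(f, M) = M*(-¼) = -M/4)
(x(4, 1) + 11)² = (-¼*1 + 11)² = (-¼ + 11)² = (43/4)² = 1849/16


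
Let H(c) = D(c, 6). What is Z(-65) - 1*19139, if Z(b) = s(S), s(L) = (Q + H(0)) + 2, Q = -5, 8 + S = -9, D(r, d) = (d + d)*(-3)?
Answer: -19178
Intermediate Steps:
D(r, d) = -6*d (D(r, d) = (2*d)*(-3) = -6*d)
H(c) = -36 (H(c) = -6*6 = -36)
S = -17 (S = -8 - 9 = -17)
s(L) = -39 (s(L) = (-5 - 36) + 2 = -41 + 2 = -39)
Z(b) = -39
Z(-65) - 1*19139 = -39 - 1*19139 = -39 - 19139 = -19178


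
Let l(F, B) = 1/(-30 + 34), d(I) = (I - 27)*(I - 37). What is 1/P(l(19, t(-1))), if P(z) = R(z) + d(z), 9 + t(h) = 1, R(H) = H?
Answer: 16/15733 ≈ 0.0010170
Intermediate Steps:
d(I) = (-37 + I)*(-27 + I) (d(I) = (-27 + I)*(-37 + I) = (-37 + I)*(-27 + I))
t(h) = -8 (t(h) = -9 + 1 = -8)
l(F, B) = ¼ (l(F, B) = 1/4 = ¼)
P(z) = 999 + z² - 63*z (P(z) = z + (999 + z² - 64*z) = 999 + z² - 63*z)
1/P(l(19, t(-1))) = 1/(999 + (¼)² - 63*¼) = 1/(999 + 1/16 - 63/4) = 1/(15733/16) = 16/15733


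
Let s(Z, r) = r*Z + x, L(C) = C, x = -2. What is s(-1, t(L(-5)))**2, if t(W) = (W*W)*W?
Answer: 15129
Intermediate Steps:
t(W) = W**3 (t(W) = W**2*W = W**3)
s(Z, r) = -2 + Z*r (s(Z, r) = r*Z - 2 = Z*r - 2 = -2 + Z*r)
s(-1, t(L(-5)))**2 = (-2 - 1*(-5)**3)**2 = (-2 - 1*(-125))**2 = (-2 + 125)**2 = 123**2 = 15129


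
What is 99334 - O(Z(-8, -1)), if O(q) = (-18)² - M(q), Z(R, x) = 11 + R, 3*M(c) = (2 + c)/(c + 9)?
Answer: 3564365/36 ≈ 99010.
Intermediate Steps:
M(c) = (2 + c)/(3*(9 + c)) (M(c) = ((2 + c)/(c + 9))/3 = ((2 + c)/(9 + c))/3 = (2 + c)/(3*(9 + c)))
O(q) = 324 - (2 + q)/(3*(9 + q)) (O(q) = (-18)² - (2 + q)/(3*(9 + q)) = 324 - (2 + q)/(3*(9 + q)))
99334 - O(Z(-8, -1)) = 99334 - (8746 + 971*(11 - 8))/(3*(9 + (11 - 8))) = 99334 - (8746 + 971*3)/(3*(9 + 3)) = 99334 - (8746 + 2913)/(3*12) = 99334 - 11659/(3*12) = 99334 - 1*11659/36 = 99334 - 11659/36 = 3564365/36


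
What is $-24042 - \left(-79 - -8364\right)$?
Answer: $-32327$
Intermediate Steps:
$-24042 - \left(-79 - -8364\right) = -24042 - \left(-79 + 8364\right) = -24042 - 8285 = -32327$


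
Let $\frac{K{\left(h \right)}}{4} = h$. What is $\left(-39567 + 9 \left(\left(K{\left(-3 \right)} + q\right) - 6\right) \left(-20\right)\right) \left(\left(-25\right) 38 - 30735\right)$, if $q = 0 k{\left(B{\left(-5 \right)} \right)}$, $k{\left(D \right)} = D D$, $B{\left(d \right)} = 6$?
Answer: $1151020995$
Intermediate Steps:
$k{\left(D \right)} = D^{2}$
$K{\left(h \right)} = 4 h$
$q = 0$ ($q = 0 \cdot 6^{2} = 0 \cdot 36 = 0$)
$\left(-39567 + 9 \left(\left(K{\left(-3 \right)} + q\right) - 6\right) \left(-20\right)\right) \left(\left(-25\right) 38 - 30735\right) = \left(-39567 + 9 \left(\left(4 \left(-3\right) + 0\right) - 6\right) \left(-20\right)\right) \left(\left(-25\right) 38 - 30735\right) = \left(-39567 + 9 \left(\left(-12 + 0\right) - 6\right) \left(-20\right)\right) \left(-950 - 30735\right) = \left(-39567 + 9 \left(-12 - 6\right) \left(-20\right)\right) \left(-31685\right) = \left(-39567 + 9 \left(-18\right) \left(-20\right)\right) \left(-31685\right) = \left(-39567 - -3240\right) \left(-31685\right) = \left(-39567 + 3240\right) \left(-31685\right) = \left(-36327\right) \left(-31685\right) = 1151020995$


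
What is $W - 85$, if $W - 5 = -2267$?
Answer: $-2347$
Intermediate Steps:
$W = -2262$ ($W = 5 - 2267 = -2262$)
$W - 85 = -2262 - 85 = -2347$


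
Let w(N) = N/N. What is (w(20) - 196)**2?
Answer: 38025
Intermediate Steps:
w(N) = 1
(w(20) - 196)**2 = (1 - 196)**2 = (-195)**2 = 38025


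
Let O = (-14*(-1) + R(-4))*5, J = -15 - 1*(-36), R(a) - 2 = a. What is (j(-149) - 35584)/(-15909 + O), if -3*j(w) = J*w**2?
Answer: 190991/15849 ≈ 12.051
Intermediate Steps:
R(a) = 2 + a
J = 21 (J = -15 + 36 = 21)
j(w) = -7*w**2
O = 60 (O = (-14*(-1) + (2 - 4))*5 = (14 - 2)*5 = 12*5 = 60)
(j(-149) - 35584)/(-15909 + O) = (-7*(-149)**2 - 35584)/(-15909 + 60) = (-7*22201 - 35584)/(-15849) = (-155407 - 35584)*(-1/15849) = -190991*(-1/15849) = 190991/15849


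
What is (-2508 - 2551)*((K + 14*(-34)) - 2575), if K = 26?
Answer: 15303475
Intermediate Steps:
(-2508 - 2551)*((K + 14*(-34)) - 2575) = (-2508 - 2551)*((26 + 14*(-34)) - 2575) = -5059*((26 - 476) - 2575) = -5059*(-450 - 2575) = -5059*(-3025) = 15303475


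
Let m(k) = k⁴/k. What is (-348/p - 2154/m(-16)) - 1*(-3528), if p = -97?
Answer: 701675541/198656 ≈ 3532.1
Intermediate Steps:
m(k) = k³
(-348/p - 2154/m(-16)) - 1*(-3528) = (-348/(-97) - 2154/((-16)³)) - 1*(-3528) = (-348*(-1/97) - 2154/(-4096)) + 3528 = (348/97 - 2154*(-1/4096)) + 3528 = (348/97 + 1077/2048) + 3528 = 817173/198656 + 3528 = 701675541/198656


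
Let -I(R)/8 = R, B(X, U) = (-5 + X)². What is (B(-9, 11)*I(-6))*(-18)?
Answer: -169344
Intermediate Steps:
I(R) = -8*R
(B(-9, 11)*I(-6))*(-18) = ((-5 - 9)²*(-8*(-6)))*(-18) = ((-14)²*48)*(-18) = (196*48)*(-18) = 9408*(-18) = -169344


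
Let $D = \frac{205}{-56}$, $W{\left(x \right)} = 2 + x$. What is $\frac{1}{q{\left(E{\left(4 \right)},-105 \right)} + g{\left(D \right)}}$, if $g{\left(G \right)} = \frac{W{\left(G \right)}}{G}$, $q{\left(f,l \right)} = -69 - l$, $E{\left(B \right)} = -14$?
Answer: $\frac{205}{7473} \approx 0.027432$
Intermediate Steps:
$D = - \frac{205}{56}$ ($D = 205 \left(- \frac{1}{56}\right) = - \frac{205}{56} \approx -3.6607$)
$g{\left(G \right)} = \frac{2 + G}{G}$
$\frac{1}{q{\left(E{\left(4 \right)},-105 \right)} + g{\left(D \right)}} = \frac{1}{\left(-69 - -105\right) + \frac{2 - \frac{205}{56}}{- \frac{205}{56}}} = \frac{1}{\left(-69 + 105\right) - - \frac{93}{205}} = \frac{1}{36 + \frac{93}{205}} = \frac{1}{\frac{7473}{205}} = \frac{205}{7473}$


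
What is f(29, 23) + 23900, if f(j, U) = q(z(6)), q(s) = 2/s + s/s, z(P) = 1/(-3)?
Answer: 23895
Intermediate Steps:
z(P) = -1/3
q(s) = 1 + 2/s (q(s) = 2/s + 1 = 1 + 2/s)
f(j, U) = -5 (f(j, U) = (2 - 1/3)/(-1/3) = -3*5/3 = -5)
f(29, 23) + 23900 = -5 + 23900 = 23895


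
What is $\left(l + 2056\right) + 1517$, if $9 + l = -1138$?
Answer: $2426$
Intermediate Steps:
$l = -1147$ ($l = -9 - 1138 = -1147$)
$\left(l + 2056\right) + 1517 = \left(-1147 + 2056\right) + 1517 = 909 + 1517 = 2426$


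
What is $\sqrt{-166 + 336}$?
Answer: $\sqrt{170} \approx 13.038$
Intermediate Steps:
$\sqrt{-166 + 336} = \sqrt{170}$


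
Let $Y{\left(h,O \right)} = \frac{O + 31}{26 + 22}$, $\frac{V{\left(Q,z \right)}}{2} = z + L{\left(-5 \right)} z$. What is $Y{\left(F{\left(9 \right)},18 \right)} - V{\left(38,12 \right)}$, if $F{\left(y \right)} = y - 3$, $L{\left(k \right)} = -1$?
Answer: $\frac{49}{48} \approx 1.0208$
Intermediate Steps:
$F{\left(y \right)} = -3 + y$
$V{\left(Q,z \right)} = 0$ ($V{\left(Q,z \right)} = 2 \left(z - z\right) = 2 \cdot 0 = 0$)
$Y{\left(h,O \right)} = \frac{31}{48} + \frac{O}{48}$ ($Y{\left(h,O \right)} = \frac{31 + O}{48} = \left(31 + O\right) \frac{1}{48} = \frac{31}{48} + \frac{O}{48}$)
$Y{\left(F{\left(9 \right)},18 \right)} - V{\left(38,12 \right)} = \left(\frac{31}{48} + \frac{1}{48} \cdot 18\right) - 0 = \left(\frac{31}{48} + \frac{3}{8}\right) + 0 = \frac{49}{48} + 0 = \frac{49}{48}$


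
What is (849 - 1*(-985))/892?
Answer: 917/446 ≈ 2.0561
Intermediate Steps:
(849 - 1*(-985))/892 = (849 + 985)*(1/892) = 1834*(1/892) = 917/446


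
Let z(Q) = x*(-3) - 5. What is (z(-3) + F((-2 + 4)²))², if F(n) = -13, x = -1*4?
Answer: 36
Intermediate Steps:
x = -4
z(Q) = 7 (z(Q) = -4*(-3) - 5 = 12 - 5 = 7)
(z(-3) + F((-2 + 4)²))² = (7 - 13)² = (-6)² = 36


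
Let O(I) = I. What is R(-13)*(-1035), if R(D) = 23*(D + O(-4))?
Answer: 404685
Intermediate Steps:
R(D) = -92 + 23*D (R(D) = 23*(D - 4) = 23*(-4 + D) = -92 + 23*D)
R(-13)*(-1035) = (-92 + 23*(-13))*(-1035) = (-92 - 299)*(-1035) = -391*(-1035) = 404685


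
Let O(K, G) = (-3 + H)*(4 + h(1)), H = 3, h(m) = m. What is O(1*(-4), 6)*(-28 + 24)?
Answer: 0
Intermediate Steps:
O(K, G) = 0 (O(K, G) = (-3 + 3)*(4 + 1) = 0*5 = 0)
O(1*(-4), 6)*(-28 + 24) = 0*(-28 + 24) = 0*(-4) = 0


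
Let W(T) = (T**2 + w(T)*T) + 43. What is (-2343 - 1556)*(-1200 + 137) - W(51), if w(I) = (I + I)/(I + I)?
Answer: 4141942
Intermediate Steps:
w(I) = 1 (w(I) = (2*I)/((2*I)) = (2*I)*(1/(2*I)) = 1)
W(T) = 43 + T + T**2 (W(T) = (T**2 + 1*T) + 43 = (T**2 + T) + 43 = (T + T**2) + 43 = 43 + T + T**2)
(-2343 - 1556)*(-1200 + 137) - W(51) = (-2343 - 1556)*(-1200 + 137) - (43 + 51 + 51**2) = -3899*(-1063) - (43 + 51 + 2601) = 4144637 - 1*2695 = 4144637 - 2695 = 4141942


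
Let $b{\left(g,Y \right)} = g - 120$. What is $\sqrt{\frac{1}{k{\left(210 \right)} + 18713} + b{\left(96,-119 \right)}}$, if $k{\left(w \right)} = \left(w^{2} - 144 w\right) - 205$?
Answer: $\frac{i \sqrt{5437817}}{476} \approx 4.899 i$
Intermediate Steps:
$k{\left(w \right)} = -205 + w^{2} - 144 w$
$b{\left(g,Y \right)} = -120 + g$
$\sqrt{\frac{1}{k{\left(210 \right)} + 18713} + b{\left(96,-119 \right)}} = \sqrt{\frac{1}{\left(-205 + 210^{2} - 30240\right) + 18713} + \left(-120 + 96\right)} = \sqrt{\frac{1}{\left(-205 + 44100 - 30240\right) + 18713} - 24} = \sqrt{\frac{1}{13655 + 18713} - 24} = \sqrt{\frac{1}{32368} - 24} = \sqrt{- \frac{776831}{32368}} = \frac{i \sqrt{5437817}}{476}$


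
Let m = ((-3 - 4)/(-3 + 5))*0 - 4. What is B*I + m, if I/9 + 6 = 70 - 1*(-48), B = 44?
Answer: 44348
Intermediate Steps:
m = -4 (m = -7/2*0 - 4 = 0 - 4 = -4)
I = 1008 (I = -54 + 9*(70 - 1*(-48)) = -54 + 9*(70 + 48) = -54 + 9*118 = -54 + 1062 = 1008)
B*I + m = 44*1008 - 4 = 44352 - 4 = 44348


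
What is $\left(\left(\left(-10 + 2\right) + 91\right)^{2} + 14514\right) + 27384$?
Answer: $48787$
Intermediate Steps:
$\left(\left(\left(-10 + 2\right) + 91\right)^{2} + 14514\right) + 27384 = \left(\left(-8 + 91\right)^{2} + 14514\right) + 27384 = \left(83^{2} + 14514\right) + 27384 = \left(6889 + 14514\right) + 27384 = 21403 + 27384 = 48787$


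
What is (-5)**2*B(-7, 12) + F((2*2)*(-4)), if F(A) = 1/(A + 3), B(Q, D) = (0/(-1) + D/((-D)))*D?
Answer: -3901/13 ≈ -300.08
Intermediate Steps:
B(Q, D) = -D (B(Q, D) = (0*(-1) + D*(-1/D))*D = (0 - 1)*D = -D)
F(A) = 1/(3 + A)
(-5)**2*B(-7, 12) + F((2*2)*(-4)) = (-5)**2*(-1*12) + 1/(3 + (2*2)*(-4)) = 25*(-12) + 1/(3 + 4*(-4)) = -300 + 1/(3 - 16) = -300 + 1/(-13) = -300 - 1/13 = -3901/13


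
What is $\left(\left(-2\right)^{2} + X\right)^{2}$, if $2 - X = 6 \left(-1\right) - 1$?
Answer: $169$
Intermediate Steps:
$X = 9$ ($X = 2 - \left(6 \left(-1\right) - 1\right) = 2 - \left(-6 - 1\right) = 2 - -7 = 2 + 7 = 9$)
$\left(\left(-2\right)^{2} + X\right)^{2} = \left(\left(-2\right)^{2} + 9\right)^{2} = \left(4 + 9\right)^{2} = 13^{2} = 169$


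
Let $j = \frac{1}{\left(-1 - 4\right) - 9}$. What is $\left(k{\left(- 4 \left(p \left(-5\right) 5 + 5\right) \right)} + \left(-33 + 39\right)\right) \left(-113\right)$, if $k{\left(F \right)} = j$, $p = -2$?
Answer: $- \frac{9379}{14} \approx -669.93$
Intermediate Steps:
$j = - \frac{1}{14}$ ($j = \frac{1}{\left(-1 - 4\right) - 9} = \frac{1}{-5 - 9} = \frac{1}{-14} = - \frac{1}{14} \approx -0.071429$)
$k{\left(F \right)} = - \frac{1}{14}$
$\left(k{\left(- 4 \left(p \left(-5\right) 5 + 5\right) \right)} + \left(-33 + 39\right)\right) \left(-113\right) = \left(- \frac{1}{14} + \left(-33 + 39\right)\right) \left(-113\right) = \left(- \frac{1}{14} + 6\right) \left(-113\right) = \frac{83}{14} \left(-113\right) = - \frac{9379}{14}$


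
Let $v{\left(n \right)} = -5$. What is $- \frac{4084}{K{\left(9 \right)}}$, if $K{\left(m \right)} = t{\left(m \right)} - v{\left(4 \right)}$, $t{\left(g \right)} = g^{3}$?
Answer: $- \frac{2042}{367} \approx -5.564$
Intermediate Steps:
$K{\left(m \right)} = 5 + m^{3}$ ($K{\left(m \right)} = m^{3} - -5 = m^{3} + 5 = 5 + m^{3}$)
$- \frac{4084}{K{\left(9 \right)}} = - \frac{4084}{5 + 9^{3}} = - \frac{4084}{5 + 729} = - \frac{4084}{734} = \left(-4084\right) \frac{1}{734} = - \frac{2042}{367}$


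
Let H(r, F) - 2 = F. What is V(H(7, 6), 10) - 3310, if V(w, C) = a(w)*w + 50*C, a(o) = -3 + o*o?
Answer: -2322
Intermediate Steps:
H(r, F) = 2 + F
a(o) = -3 + o**2
V(w, C) = 50*C + w*(-3 + w**2) (V(w, C) = (-3 + w**2)*w + 50*C = w*(-3 + w**2) + 50*C = 50*C + w*(-3 + w**2))
V(H(7, 6), 10) - 3310 = (50*10 + (2 + 6)*(-3 + (2 + 6)**2)) - 3310 = (500 + 8*(-3 + 8**2)) - 3310 = (500 + 8*(-3 + 64)) - 3310 = (500 + 8*61) - 3310 = (500 + 488) - 3310 = 988 - 3310 = -2322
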